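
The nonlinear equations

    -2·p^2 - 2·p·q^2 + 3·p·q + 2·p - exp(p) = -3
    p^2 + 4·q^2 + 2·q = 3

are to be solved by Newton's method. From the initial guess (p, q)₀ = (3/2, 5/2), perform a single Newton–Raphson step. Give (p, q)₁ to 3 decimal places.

At (3/2, 5/2): F = (-10.48169, 29.250).
Jacobian J = [[-4·p - 2·q^2 + 3·q - exp(p) + 2, -4·p·q + 3·p], [2·p, 8·q + 2]].
At the point, J = [[-13.48169, -10.500], [3.000, 22.000]] (det J = -265.09716).
Solving J·Δ = −F gives Δ = (0.289, -1.369).
Then the next iterate is (p, q)₁ = (1.789, 1.131).

(1.789, 1.131)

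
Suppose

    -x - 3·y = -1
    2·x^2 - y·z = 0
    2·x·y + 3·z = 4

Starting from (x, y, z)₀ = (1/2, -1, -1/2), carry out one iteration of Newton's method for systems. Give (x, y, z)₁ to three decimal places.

(-0.404, 0.468, 0.574)

At (1/2, -1, -1/2): F = (3.500, 0.000, -6.500).
Jacobian J = [[-1, -3, 0], [4·x, -z, -y], [2·y, 2·x, 3]].
At the point, J = [[-1.000, -3.000, 0.000], [2.000, 0.500, 1.000], [-2.000, 1.000, 3.000]] (det J = 23.500).
Solving J·Δ = −F gives Δ = (-0.904, 1.468, 1.074).
Then the next iterate is (x, y, z)₁ = (-0.404, 0.468, 0.574).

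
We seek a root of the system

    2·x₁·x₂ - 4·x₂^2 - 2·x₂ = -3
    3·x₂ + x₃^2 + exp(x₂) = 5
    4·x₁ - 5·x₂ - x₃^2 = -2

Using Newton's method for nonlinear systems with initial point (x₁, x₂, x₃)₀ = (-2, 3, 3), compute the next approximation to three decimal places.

At (-2, 3, 3): F = (-51.000, 33.08554, -30.000).
Jacobian J = [[2·x₂, 2·x₁ - 8·x₂ - 2, 0], [0, exp(x₂) + 3, 2·x₃], [4, -5, -2·x₃]].
At the point, J = [[6.000, -30.000, 0.000], [0.000, 23.08554, 6.000], [4.000, -5.000, -6.000]] (det J = -1371.07933).
Solving J·Δ = −F gives Δ = (3.631, -0.974, -1.768).
Then the next iterate is (x₁, x₂, x₃)₁ = (1.631, 2.026, 1.232).

(1.631, 2.026, 1.232)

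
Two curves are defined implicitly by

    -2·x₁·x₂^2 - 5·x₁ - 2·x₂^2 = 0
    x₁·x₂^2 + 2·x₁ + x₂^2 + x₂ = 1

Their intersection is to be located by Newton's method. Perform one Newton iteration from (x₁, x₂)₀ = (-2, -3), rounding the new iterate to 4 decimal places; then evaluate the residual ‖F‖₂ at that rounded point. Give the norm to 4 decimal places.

At (-2, -3): F = (28.0000, -17.0000).
Jacobian J = [[-2·x₂^2 - 5, -4·x₁·x₂ - 4·x₂], [x₂^2 + 2, 2·x₁·x₂ + 2·x₂ + 1]].
At the point, J = [[-23.0000, -12.0000], [11.0000, 7.0000]] (det J = -29.0000).
Solving J·Δ = −F gives Δ = (-0.2759, 2.8621).
Then the next iterate is (x₁, x₂)₁ = (-2.2759, -0.1379).
Re-evaluating at (-2.2759, -0.1379): F = (11.428026, -5.713963), so ‖F‖₂ = 12.7769.

12.7769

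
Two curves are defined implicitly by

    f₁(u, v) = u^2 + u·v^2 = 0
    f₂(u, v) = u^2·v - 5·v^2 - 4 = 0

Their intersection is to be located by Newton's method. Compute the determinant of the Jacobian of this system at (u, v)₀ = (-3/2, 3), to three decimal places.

J = [[2·u + v^2, 2·u·v], [2·u·v, u^2 - 10·v]].
At the point, J = [[6.000, -9.000], [-9.000, -27.750]].
det J = -247.500.

-247.500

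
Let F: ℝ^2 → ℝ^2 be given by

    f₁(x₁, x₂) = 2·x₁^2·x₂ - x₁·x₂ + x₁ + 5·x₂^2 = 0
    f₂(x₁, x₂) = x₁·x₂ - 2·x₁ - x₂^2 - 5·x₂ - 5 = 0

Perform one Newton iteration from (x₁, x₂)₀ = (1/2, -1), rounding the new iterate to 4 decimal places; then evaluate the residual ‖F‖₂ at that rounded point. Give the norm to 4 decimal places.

At (1/2, -1): F = (5.5000, -2.5000).
Jacobian J = [[4·x₁·x₂ - x₂ + 1, 2·x₁^2 - x₁ + 10·x₂], [x₂ - 2, x₁ - 2·x₂ - 5]].
At the point, J = [[0.0000, -10.0000], [-3.0000, -2.5000]] (det J = -30.0000).
Solving J·Δ = −F gives Δ = (-1.2917, 0.5500).
Then the next iterate is (x₁, x₂)₁ = (-0.7917, -0.4500).
Re-evaluating at (-0.7917, -0.4500): F = (-0.699575, -1.012835), so ‖F‖₂ = 1.2310.

1.2310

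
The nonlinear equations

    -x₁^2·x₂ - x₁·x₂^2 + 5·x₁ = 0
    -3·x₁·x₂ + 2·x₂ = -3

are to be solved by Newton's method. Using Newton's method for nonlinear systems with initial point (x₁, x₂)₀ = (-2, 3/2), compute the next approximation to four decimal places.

(-0.4557, 0.4937)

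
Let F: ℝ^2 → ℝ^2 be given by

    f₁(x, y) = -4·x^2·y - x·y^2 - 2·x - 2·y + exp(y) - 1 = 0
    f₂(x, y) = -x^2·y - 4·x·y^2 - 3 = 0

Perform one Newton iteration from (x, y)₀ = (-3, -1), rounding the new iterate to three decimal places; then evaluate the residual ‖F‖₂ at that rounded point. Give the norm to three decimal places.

At (-3, -1): F = (46.36788, 18.000).
Jacobian J = [[-8·x·y - y^2 - 2, -4·x^2 - 2·x·y + exp(y) - 2], [-2·x·y - 4·y^2, -x^2 - 8·x·y]].
At the point, J = [[-27.000, -43.63212], [-10.000, -33.000]] (det J = 454.67879).
Solving J·Δ = −F gives Δ = (1.638, 0.049).
Then the next iterate is (x, y)₁ = (-1.362, -0.951).
Re-evaluating at (-1.362, -0.951): F = (12.30074, 3.69132), so ‖F‖₂ = 12.843.

12.843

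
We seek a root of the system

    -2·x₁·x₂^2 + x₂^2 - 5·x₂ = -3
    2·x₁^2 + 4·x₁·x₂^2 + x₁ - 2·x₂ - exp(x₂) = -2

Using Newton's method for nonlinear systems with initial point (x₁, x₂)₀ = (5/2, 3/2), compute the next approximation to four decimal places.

At (5/2, 3/2): F = (-13.5000, 32.018311).
Jacobian J = [[-2·x₂^2, -4·x₁·x₂ + 2·x₂ - 5], [4·x₁ + 4·x₂^2 + 1, 8·x₁·x₂ - exp(x₂) - 2]].
At the point, J = [[-4.5000, -17.0000], [20.0000, 23.518311]] (det J = 234.167601).
Solving J·Δ = −F gives Δ = (-0.9686, -0.5377).
Then the next iterate is (x₁, x₂)₁ = (1.5314, 0.9623).

(1.5314, 0.9623)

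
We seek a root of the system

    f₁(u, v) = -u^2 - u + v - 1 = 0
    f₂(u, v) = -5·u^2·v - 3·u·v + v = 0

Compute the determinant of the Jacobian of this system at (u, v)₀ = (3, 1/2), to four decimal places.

J = [[-2·u - 1, 1], [-10·u·v - 3·v, -5·u^2 - 3·u + 1]].
At the point, J = [[-7.0000, 1.0000], [-16.5000, -53.0000]].
det J = 387.5000.

387.5000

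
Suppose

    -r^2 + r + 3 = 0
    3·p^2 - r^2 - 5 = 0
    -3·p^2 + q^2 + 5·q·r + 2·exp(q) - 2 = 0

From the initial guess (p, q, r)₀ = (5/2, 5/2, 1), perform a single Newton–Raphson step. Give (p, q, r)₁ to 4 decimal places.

(2.0500, 0.5615, 4.0000)

At (5/2, 5/2, 1): F = (3.0000, 12.7500, 22.364988).
Jacobian J = [[0, 0, -2·r + 1], [6·p, 0, -2·r], [-6·p, 2·q + 5·r + 2·exp(q), 5·q]].
At the point, J = [[0.0000, 0.0000, -1.0000], [15.0000, 0.0000, -2.0000], [-15.0000, 34.364988, 12.5000]] (det J = -515.474819).
Solving J·Δ = −F gives Δ = (-0.4500, -1.9385, 3.0000).
Then the next iterate is (p, q, r)₁ = (2.0500, 0.5615, 4.0000).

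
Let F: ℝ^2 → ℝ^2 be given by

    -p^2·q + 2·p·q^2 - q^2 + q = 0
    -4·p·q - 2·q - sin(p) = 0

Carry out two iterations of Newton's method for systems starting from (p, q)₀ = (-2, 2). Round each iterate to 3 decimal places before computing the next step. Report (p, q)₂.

(-0.313, 1.046)

At (-2, 2): F = (-26.000, 12.90930).
Jacobian J = [[-2·p·q + 2·q^2, -p^2 + 4·p·q - 2·q + 1], [-4·q - cos(p), -4·p - 2]].
At the point, J = [[16.000, -23.000], [-7.58385, 6.000]] (det J = -78.42862).
Solving J·Δ = −F gives Δ = (1.797, 0.119).
Then the next iterate is (p, q)₁ = (-0.203, 2.119).
Round to (-0.203, 2.119) and repeat: F = (-4.28149, -2.31576), J = [[9.84064, -4.99984], [-9.45547, -1.188]].
Δ = (-0.110, -1.073), so (p, q)₂ = (-0.313, 1.046).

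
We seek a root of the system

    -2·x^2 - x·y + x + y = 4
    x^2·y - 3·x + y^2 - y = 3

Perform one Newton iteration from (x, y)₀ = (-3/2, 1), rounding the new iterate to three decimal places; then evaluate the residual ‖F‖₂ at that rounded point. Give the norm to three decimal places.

2.554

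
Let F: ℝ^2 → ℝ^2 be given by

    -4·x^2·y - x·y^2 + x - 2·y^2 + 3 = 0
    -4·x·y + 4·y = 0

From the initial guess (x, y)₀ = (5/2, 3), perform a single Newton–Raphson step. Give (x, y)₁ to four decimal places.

At (5/2, 3): F = (-110.0000, -18.0000).
Jacobian J = [[-8·x·y - y^2 + 1, -4·x^2 - 2·x·y - 4·y], [-4·y, -4·x + 4]].
At the point, J = [[-68.0000, -52.0000], [-12.0000, -6.0000]] (det J = -216.0000).
Solving J·Δ = −F gives Δ = (-1.2778, -0.4444).
Then the next iterate is (x, y)₁ = (1.2222, 2.5556).

(1.2222, 2.5556)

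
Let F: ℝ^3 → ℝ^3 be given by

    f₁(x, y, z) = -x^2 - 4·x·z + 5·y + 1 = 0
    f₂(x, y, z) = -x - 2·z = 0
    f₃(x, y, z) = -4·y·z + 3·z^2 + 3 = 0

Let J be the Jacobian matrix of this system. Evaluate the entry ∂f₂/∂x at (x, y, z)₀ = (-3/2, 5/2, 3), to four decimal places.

∂f₂/∂x = -1.
At (-3/2, 5/2, 3) this is -1.0000.

-1.0000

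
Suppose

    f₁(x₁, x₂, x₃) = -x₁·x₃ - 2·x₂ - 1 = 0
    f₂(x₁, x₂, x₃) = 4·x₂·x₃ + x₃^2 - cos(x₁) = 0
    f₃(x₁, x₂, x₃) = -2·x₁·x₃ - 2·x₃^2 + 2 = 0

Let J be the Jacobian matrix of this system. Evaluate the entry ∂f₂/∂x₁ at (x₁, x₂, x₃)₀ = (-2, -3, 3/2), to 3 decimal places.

∂f₂/∂x₁ = sin(x₁).
At (-2, -3, 3/2) this is -0.909.

-0.909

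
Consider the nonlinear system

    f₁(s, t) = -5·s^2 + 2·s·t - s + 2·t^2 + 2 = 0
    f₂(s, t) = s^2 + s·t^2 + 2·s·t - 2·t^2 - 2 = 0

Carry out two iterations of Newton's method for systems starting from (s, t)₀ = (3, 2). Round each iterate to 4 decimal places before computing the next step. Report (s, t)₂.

(1.1925, 1.1356)

At (3, 2): F = (-26.0000, 23.0000).
Jacobian J = [[-10·s + 2·t - 1, 2·s + 4·t], [2·s + t^2 + 2·t, 2·s·t + 2·s - 4·t]].
At the point, J = [[-27.0000, 14.0000], [14.0000, 10.0000]] (det J = -466.0000).
Solving J·Δ = −F gives Δ = (-1.2489, -0.5515).
Then the next iterate is (s, t)₁ = (1.7511, 1.4485).
Round to (1.7511, 1.4485) and repeat: F = (-5.813615, 5.617058), J = [[-15.6140, 9.2962], [8.497352, 2.781137]].
Δ = (-0.5586, -0.3129), so (s, t)₂ = (1.1925, 1.1356).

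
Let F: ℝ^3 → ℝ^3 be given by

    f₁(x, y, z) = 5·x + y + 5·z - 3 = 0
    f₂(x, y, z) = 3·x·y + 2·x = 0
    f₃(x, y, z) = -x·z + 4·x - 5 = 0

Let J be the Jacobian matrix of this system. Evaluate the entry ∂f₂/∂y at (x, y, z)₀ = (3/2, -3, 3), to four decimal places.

4.5000

∂f₂/∂y = 3·x.
At (3/2, -3, 3) this is 4.5000.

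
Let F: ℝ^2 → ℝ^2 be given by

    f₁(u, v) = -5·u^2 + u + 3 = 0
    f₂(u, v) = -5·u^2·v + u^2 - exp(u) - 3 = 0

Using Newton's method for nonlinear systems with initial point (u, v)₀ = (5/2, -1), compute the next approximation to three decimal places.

At (5/2, -1): F = (-25.750, 22.31751).
Jacobian J = [[-10·u + 1, 0], [-10·u·v + 2·u - exp(u), -5·u^2]].
At the point, J = [[-24.000, 0.000], [17.81751, -31.250]] (det J = 750.000).
Solving J·Δ = −F gives Δ = (-1.073, 0.102).
Then the next iterate is (u, v)₁ = (1.427, -0.898).

(1.427, -0.898)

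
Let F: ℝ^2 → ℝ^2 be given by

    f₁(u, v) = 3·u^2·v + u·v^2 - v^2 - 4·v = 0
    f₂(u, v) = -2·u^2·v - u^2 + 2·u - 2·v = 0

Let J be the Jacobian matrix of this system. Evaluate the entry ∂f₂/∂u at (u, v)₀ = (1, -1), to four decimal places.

∂f₂/∂u = -4·u·v - 2·u + 2.
At (1, -1) this is 4.0000.

4.0000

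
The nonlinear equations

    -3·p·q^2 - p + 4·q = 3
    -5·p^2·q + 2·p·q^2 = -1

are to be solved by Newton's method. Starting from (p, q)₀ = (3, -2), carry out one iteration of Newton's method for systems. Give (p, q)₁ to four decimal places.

(2.3692, -0.9550)

At (3, -2): F = (-50.0000, 115.0000).
Jacobian J = [[-3·q^2 - 1, -6·p·q + 4], [-10·p·q + 2·q^2, -5·p^2 + 4·p·q]].
At the point, J = [[-13.0000, 40.0000], [68.0000, -69.0000]] (det J = -1823.0000).
Solving J·Δ = −F gives Δ = (-0.6308, 1.0450).
Then the next iterate is (p, q)₁ = (2.3692, -0.9550).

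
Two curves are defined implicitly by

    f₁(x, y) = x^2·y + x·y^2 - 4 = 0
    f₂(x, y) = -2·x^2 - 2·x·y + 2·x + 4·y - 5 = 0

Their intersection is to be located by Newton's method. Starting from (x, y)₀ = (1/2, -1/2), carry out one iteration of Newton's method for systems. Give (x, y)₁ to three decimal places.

(-26.500, 10.500)

At (1/2, -1/2): F = (-4.000, -6.000).
Jacobian J = [[2·x·y + y^2, x^2 + 2·x·y], [-4·x - 2·y + 2, -2·x + 4]].
At the point, J = [[-0.250, -0.250], [1.000, 3.000]] (det J = -0.500).
Solving J·Δ = −F gives Δ = (-27.000, 11.000).
Then the next iterate is (x, y)₁ = (-26.500, 10.500).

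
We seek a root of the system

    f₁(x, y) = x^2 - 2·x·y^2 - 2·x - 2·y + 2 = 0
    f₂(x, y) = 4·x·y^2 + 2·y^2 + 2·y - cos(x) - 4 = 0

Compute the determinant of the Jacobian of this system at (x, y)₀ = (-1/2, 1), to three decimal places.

-10.000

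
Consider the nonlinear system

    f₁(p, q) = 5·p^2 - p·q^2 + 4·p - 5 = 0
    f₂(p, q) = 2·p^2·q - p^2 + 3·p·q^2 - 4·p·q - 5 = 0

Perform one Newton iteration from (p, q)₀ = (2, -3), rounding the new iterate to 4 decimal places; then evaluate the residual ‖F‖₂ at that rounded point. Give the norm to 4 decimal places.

10.3404

At (2, -3): F = (5.0000, 45.0000).
Jacobian J = [[10·p - q^2 + 4, -2·p·q], [4·p·q - 2·p + 3·q^2 - 4·q, 2·p^2 + 6·p·q - 4·p]].
At the point, J = [[15.0000, 12.0000], [11.0000, -36.0000]] (det J = -672.0000).
Solving J·Δ = −F gives Δ = (-1.0714, 0.9226).
Then the next iterate is (p, q)₁ = (0.9286, -2.0774).
Re-evaluating at (0.9286, -2.0774): F = (-0.981568, 10.293694), so ‖F‖₂ = 10.3404.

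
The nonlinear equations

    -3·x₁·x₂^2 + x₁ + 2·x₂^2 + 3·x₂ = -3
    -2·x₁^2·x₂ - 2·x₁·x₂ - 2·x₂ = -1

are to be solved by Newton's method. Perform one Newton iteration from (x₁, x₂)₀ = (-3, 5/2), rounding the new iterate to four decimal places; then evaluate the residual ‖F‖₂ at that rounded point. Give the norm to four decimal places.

At (-3, 5/2): F = (76.2500, -34.0000).
Jacobian J = [[-3·x₂^2 + 1, -6·x₁·x₂ + 4·x₂ + 3], [-4·x₁·x₂ - 2·x₂, -2·x₁^2 - 2·x₁ - 2]].
At the point, J = [[-17.7500, 58.0000], [25.0000, -14.0000]] (det J = -1201.5000).
Solving J·Δ = −F gives Δ = (0.7528, -1.0843).
Then the next iterate is (x₁, x₂)₁ = (-2.2472, 1.4157).
Re-evaluating at (-2.2472, 1.4157): F = (22.519871, -9.766987), so ‖F‖₂ = 24.5467.

24.5467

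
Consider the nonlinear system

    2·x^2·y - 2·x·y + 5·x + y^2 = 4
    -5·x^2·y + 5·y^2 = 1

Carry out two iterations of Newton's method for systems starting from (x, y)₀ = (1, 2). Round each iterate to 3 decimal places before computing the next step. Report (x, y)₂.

(0.746, 0.852)

At (1, 2): F = (5.000, 9.000).
Jacobian J = [[4·x·y - 2·y + 5, 2·x^2 - 2·x + 2·y], [-10·x·y, -5·x^2 + 10·y]].
At the point, J = [[9.000, 4.000], [-20.000, 15.000]] (det J = 215.000).
Solving J·Δ = −F gives Δ = (-0.181, -0.842).
Then the next iterate is (x, y)₁ = (0.819, 1.158).
Round to (0.819, 1.158) and repeat: F = (1.09264, 1.82111), J = [[6.47761, 2.01952], [-9.48402, 8.22619]].
Δ = (-0.073, -0.306), so (x, y)₂ = (0.746, 0.852).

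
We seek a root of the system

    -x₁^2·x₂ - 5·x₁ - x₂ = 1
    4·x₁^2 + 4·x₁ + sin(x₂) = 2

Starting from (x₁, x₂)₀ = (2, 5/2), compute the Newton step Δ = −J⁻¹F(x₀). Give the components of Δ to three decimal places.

At (2, 5/2): F = (-23.500, 22.59847).
Jacobian J = [[-2·x₁·x₂ - 5, -x₁^2 - 1], [8·x₁ + 4, cos(x₂)]].
At the point, J = [[-15.000, -5.000], [20.000, -0.80114]] (det J = 112.01715).
Solving J·Δ = −F gives Δ = (-1.177, -1.170).

(-1.177, -1.170)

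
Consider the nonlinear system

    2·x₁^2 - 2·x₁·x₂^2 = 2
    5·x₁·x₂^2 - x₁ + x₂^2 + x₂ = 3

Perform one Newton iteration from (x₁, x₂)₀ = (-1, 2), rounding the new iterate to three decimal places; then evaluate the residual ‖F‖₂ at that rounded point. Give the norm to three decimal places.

At (-1, 2): F = (8.000, -16.000).
Jacobian J = [[4·x₁ - 2·x₂^2, -4·x₁·x₂], [5·x₂^2 - 1, 10·x₁·x₂ + 2·x₂ + 1]].
At the point, J = [[-12.000, 8.000], [19.000, -15.000]] (det J = 28.000).
Solving J·Δ = −F gives Δ = (-0.286, -1.429).
Then the next iterate is (x₁, x₂)₁ = (-1.286, 0.571).
Re-evaluating at (-1.286, 0.571): F = (2.14617, -2.91340), so ‖F‖₂ = 3.619.

3.619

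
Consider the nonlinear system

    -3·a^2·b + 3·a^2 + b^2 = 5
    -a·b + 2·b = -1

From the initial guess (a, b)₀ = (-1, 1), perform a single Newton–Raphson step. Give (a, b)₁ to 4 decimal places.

(-9.0000, -3.0000)

At (-1, 1): F = (-4.0000, 4.0000).
Jacobian J = [[-6·a·b + 6·a, -3·a^2 + 2·b], [-b, -a + 2]].
At the point, J = [[0.0000, -1.0000], [-1.0000, 3.0000]] (det J = -1.0000).
Solving J·Δ = −F gives Δ = (-8.0000, -4.0000).
Then the next iterate is (a, b)₁ = (-9.0000, -3.0000).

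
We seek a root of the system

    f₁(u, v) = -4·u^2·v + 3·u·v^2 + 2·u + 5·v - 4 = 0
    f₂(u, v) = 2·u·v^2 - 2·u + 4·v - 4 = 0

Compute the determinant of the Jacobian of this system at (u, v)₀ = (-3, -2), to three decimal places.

J = [[-8·u·v + 3·v^2 + 2, -4·u^2 + 6·u·v + 5], [2·v^2 - 2, 4·u·v + 4]].
At the point, J = [[-34.000, 5.000], [6.000, 28.000]].
det J = -982.000.

-982.000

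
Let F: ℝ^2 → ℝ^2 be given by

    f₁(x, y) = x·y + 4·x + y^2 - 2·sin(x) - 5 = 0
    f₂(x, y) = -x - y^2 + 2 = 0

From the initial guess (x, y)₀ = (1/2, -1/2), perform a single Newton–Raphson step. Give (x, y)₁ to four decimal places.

(3.1781, 0.9281)

At (1/2, -1/2): F = (-3.958851, 1.2500).
Jacobian J = [[y - 2·cos(x) + 4, x + 2·y], [-1, -2·y]].
At the point, J = [[1.744835, -0.5000], [-1.0000, 1.0000]] (det J = 1.244835).
Solving J·Δ = −F gives Δ = (2.6781, 1.4281).
Then the next iterate is (x, y)₁ = (3.1781, 0.9281).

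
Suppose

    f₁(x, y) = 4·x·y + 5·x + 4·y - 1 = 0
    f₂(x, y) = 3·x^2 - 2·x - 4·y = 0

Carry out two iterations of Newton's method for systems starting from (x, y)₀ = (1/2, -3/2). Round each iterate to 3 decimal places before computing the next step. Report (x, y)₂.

(-0.128, -1.898)

At (1/2, -3/2): F = (-7.500, 5.750).
Jacobian J = [[4·y + 5, 4·x + 4], [6·x - 2, -4]].
At the point, J = [[-1.000, 6.000], [1.000, -4.000]] (det J = -2.000).
Solving J·Δ = −F gives Δ = (-2.250, 0.875).
Then the next iterate is (x, y)₁ = (-1.750, -0.625).
Round to (-1.750, -0.625) and repeat: F = (-7.875, 15.18750), J = [[2.500, -3.000], [-12.500, -4.000]].
Δ = (1.622, -1.273), so (x, y)₂ = (-0.128, -1.898).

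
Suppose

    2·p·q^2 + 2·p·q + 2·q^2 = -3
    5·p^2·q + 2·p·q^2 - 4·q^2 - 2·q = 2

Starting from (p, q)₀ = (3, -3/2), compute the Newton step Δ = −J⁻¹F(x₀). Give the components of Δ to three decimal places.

(-0.998, 0.584)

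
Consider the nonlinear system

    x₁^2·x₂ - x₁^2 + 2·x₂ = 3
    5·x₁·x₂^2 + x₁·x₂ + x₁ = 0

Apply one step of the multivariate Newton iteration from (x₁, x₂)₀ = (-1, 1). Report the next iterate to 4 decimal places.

At (-1, 1): F = (-1.0000, -7.0000).
Jacobian J = [[2·x₁·x₂ - 2·x₁, x₁^2 + 2], [5·x₂^2 + x₂ + 1, 10·x₁·x₂ + x₁]].
At the point, J = [[0.0000, 3.0000], [7.0000, -11.0000]] (det J = -21.0000).
Solving J·Δ = −F gives Δ = (1.5238, 0.3333).
Then the next iterate is (x₁, x₂)₁ = (0.5238, 1.3333).

(0.5238, 1.3333)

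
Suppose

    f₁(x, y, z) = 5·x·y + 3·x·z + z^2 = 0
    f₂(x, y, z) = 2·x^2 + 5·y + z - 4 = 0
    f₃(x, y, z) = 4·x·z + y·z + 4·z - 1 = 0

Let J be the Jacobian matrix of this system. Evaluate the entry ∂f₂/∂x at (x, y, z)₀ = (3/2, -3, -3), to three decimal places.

∂f₂/∂x = 4·x.
At (3/2, -3, -3) this is 6.000.

6.000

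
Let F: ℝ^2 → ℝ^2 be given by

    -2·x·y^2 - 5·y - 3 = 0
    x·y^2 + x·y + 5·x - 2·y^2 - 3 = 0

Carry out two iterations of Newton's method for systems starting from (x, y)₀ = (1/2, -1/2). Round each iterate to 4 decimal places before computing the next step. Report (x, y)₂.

At (1/2, -1/2): F = (-0.7500, -1.1250).
Jacobian J = [[-2·y^2, -4·x·y - 5], [y^2 + y + 5, 2·x·y + x - 4·y]].
At the point, J = [[-0.5000, -4.0000], [4.7500, 2.0000]] (det J = 18.0000).
Solving J·Δ = −F gives Δ = (0.3333, -0.2292).
Then the next iterate is (x, y)₁ = (0.8333, -0.7292).
Round to (0.8333, -0.7292) and repeat: F = (-0.240186, -0.061515), J = [[-1.063465, -2.569431], [4.802533, 2.534815]].
Δ = (0.0795, -0.1264), so (x, y)₂ = (0.9128, -0.8556).

(0.9128, -0.8556)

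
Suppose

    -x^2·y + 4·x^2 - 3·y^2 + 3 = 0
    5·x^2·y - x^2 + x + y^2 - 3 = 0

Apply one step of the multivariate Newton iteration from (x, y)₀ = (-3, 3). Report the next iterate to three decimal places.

(-1.933, 2.207)

At (-3, 3): F = (-15.000, 129.000).
Jacobian J = [[-2·x·y + 8·x, -x^2 - 6·y], [10·x·y - 2·x + 1, 5·x^2 + 2·y]].
At the point, J = [[-6.000, -27.000], [-83.000, 51.000]] (det J = -2547.000).
Solving J·Δ = −F gives Δ = (1.067, -0.793).
Then the next iterate is (x, y)₁ = (-1.933, 2.207).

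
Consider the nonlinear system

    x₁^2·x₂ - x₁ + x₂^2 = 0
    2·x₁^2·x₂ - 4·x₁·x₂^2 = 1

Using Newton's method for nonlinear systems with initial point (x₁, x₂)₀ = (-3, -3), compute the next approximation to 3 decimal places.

(-2.291, -2.019)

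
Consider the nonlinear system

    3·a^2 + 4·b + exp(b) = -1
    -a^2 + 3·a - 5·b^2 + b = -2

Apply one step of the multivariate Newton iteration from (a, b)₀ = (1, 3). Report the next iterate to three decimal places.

(0.338, 1.667)

At (1, 3): F = (36.08554, -38.000).
Jacobian J = [[6·a, exp(b) + 4], [-2·a + 3, -10·b + 1]].
At the point, J = [[6.000, 24.08554], [1.000, -29.000]] (det J = -198.08554).
Solving J·Δ = −F gives Δ = (-0.662, -1.333).
Then the next iterate is (a, b)₁ = (0.338, 1.667).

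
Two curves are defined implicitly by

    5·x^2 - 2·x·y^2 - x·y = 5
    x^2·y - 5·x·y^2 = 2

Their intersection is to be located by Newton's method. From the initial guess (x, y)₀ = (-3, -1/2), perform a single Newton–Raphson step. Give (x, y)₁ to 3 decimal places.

At (-3, -1/2): F = (40.000, -2.750).
Jacobian J = [[10·x - 2·y^2 - y, -4·x·y - x], [2·x·y - 5·y^2, x^2 - 10·x·y]].
At the point, J = [[-30.000, -3.000], [1.750, -6.000]] (det J = 185.250).
Solving J·Δ = −F gives Δ = (1.340, -0.067).
Then the next iterate is (x, y)₁ = (-1.660, -0.567).

(-1.660, -0.567)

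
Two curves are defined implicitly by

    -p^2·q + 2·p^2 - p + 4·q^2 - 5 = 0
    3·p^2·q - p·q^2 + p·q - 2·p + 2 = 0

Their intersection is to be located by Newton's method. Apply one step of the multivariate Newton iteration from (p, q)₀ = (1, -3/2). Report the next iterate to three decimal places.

(0.588, -1.190)

At (1, -3/2): F = (6.500, -8.250).
Jacobian J = [[-2·p·q + 4·p - 1, -p^2 + 8·q], [6·p·q - q^2 + q - 2, 3·p^2 - 2·p·q + p]].
At the point, J = [[6.000, -13.000], [-14.750, 7.000]] (det J = -149.750).
Solving J·Δ = −F gives Δ = (-0.412, 0.310).
Then the next iterate is (p, q)₁ = (0.588, -1.190).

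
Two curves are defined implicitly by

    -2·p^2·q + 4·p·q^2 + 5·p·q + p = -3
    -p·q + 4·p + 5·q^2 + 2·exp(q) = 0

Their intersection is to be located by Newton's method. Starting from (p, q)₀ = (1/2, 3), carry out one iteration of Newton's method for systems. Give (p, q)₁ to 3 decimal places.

At (1/2, 3): F = (27.500, 85.67107).
Jacobian J = [[-4·p·q + 4·q^2 + 5·q + 1, -2·p^2 + 8·p·q + 5·p], [-q + 4, -p + 10·q + 2·exp(q)]].
At the point, J = [[46.000, 14.000], [1.000, 69.67107]] (det J = 3190.86940).
Solving J·Δ = −F gives Δ = (-0.225, -1.226).
Then the next iterate is (p, q)₁ = (0.275, 1.774).

(0.275, 1.774)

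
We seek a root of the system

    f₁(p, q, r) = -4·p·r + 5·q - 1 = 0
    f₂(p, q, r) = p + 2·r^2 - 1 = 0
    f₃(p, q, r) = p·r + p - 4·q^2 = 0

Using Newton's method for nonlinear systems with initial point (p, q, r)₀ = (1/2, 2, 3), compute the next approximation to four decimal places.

(0.6240, 1.1101, 1.5313)

At (1/2, 2, 3): F = (3.0000, 17.5000, -14.0000).
Jacobian J = [[-4·r, 5, -4·p], [1, 0, 4·r], [r + 1, -8·q, p]].
At the point, J = [[-12.0000, 5.0000, -2.0000], [1.0000, 0.0000, 12.0000], [4.0000, -16.0000, 0.5000]] (det J = -2034.5000).
Solving J·Δ = −F gives Δ = (0.1240, -0.8899, -1.4687).
Then the next iterate is (p, q, r)₁ = (0.6240, 1.1101, 1.5313).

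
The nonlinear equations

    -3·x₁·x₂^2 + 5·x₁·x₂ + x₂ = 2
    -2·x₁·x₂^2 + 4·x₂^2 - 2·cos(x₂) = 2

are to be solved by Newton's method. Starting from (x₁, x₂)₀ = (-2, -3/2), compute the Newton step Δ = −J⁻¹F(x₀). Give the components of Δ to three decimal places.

At (-2, -3/2): F = (25.000, 15.85853).
Jacobian J = [[-3·x₂^2 + 5·x₂, -6·x₁·x₂ + 5·x₁ + 1], [-2·x₂^2, -4·x₁·x₂ + 8·x₂ + 2·sin(x₂)]].
At the point, J = [[-14.250, -27.000], [-4.500, -25.99499]] (det J = 248.92861).
Solving J·Δ = −F gives Δ = (0.891, 0.456).

(0.891, 0.456)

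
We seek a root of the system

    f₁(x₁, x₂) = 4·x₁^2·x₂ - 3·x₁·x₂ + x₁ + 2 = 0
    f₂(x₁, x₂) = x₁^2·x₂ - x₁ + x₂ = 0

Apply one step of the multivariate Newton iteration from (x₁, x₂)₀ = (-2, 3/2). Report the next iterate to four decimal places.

(0.6667, 3.3333)

At (-2, 3/2): F = (33.0000, 9.5000).
Jacobian J = [[8·x₁·x₂ - 3·x₂ + 1, 4·x₁^2 - 3·x₁], [2·x₁·x₂ - 1, x₁^2 + 1]].
At the point, J = [[-27.5000, 22.0000], [-7.0000, 5.0000]] (det J = 16.5000).
Solving J·Δ = −F gives Δ = (2.6667, 1.8333).
Then the next iterate is (x₁, x₂)₁ = (0.6667, 3.3333).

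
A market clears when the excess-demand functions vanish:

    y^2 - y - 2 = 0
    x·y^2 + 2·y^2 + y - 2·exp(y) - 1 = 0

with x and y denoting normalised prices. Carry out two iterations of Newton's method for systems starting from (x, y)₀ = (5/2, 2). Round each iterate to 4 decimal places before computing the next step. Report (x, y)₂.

(1.4445, 2.0000)

At (5/2, 2): F = (0.0000, 4.221888).
Jacobian J = [[0, 2·y - 1], [y^2, 2·x·y + 4·y - 2·exp(y) + 1]].
At the point, J = [[0.0000, 3.0000], [4.0000, 4.221888]] (det J = -12.0000).
Solving J·Δ = −F gives Δ = (-1.0555, 0.0000).
Then the next iterate is (x, y)₁ = (1.4445, 2.0000).
Round to (1.4445, 2.0000) and repeat: F = (0.0000, -0.000112), J = [[0.0000, 3.0000], [4.0000, -0.000112]].
Δ = (0.0000, 0.0000), so (x, y)₂ = (1.4445, 2.0000).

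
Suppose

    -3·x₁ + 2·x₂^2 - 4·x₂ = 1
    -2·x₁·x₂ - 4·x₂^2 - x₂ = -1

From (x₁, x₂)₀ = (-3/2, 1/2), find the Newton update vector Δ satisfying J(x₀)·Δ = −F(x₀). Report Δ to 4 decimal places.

At (-3/2, 1/2): F = (2.0000, 1.0000).
Jacobian J = [[-3, 4·x₂ - 4], [-2·x₂, -2·x₁ - 8·x₂ - 1]].
At the point, J = [[-3.0000, -2.0000], [-1.0000, -2.0000]] (det J = 4.0000).
Solving J·Δ = −F gives Δ = (0.5000, 0.2500).

(0.5000, 0.2500)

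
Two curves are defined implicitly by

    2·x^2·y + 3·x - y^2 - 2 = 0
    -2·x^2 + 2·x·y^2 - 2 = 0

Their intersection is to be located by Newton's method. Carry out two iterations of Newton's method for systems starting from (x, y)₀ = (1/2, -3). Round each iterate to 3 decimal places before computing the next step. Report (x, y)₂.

(-2.821, -1.151)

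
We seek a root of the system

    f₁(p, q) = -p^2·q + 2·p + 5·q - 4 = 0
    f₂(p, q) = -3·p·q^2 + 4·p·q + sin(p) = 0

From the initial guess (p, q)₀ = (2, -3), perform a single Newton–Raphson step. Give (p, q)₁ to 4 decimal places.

(2.0838, -1.1729)

At (2, -3): F = (-3.0000, -77.090703).
Jacobian J = [[-2·p·q + 2, -p^2 + 5], [-3·q^2 + 4·q + cos(p), -6·p·q + 4·p]].
At the point, J = [[14.0000, 1.0000], [-39.416147, 44.0000]] (det J = 655.416147).
Solving J·Δ = −F gives Δ = (0.0838, 1.8271).
Then the next iterate is (p, q)₁ = (2.0838, -1.1729).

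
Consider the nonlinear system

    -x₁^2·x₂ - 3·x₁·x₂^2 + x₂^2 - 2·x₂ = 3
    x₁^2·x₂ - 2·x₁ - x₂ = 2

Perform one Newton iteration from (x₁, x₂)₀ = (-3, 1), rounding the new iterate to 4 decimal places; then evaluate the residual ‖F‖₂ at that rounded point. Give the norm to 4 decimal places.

3.1446

At (-3, 1): F = (-4.0000, 12.0000).
Jacobian J = [[-2·x₁·x₂ - 3·x₂^2, -x₁^2 - 6·x₁·x₂ + 2·x₂ - 2], [2·x₁·x₂ - 2, x₁^2 - 1]].
At the point, J = [[3.0000, 9.0000], [-8.0000, 8.0000]] (det J = 96.0000).
Solving J·Δ = −F gives Δ = (1.4583, -0.0417).
Then the next iterate is (x₁, x₂)₁ = (-1.5417, 0.9583).
Re-evaluating at (-1.5417, 0.9583): F = (-2.028577, 2.402825), so ‖F‖₂ = 3.1446.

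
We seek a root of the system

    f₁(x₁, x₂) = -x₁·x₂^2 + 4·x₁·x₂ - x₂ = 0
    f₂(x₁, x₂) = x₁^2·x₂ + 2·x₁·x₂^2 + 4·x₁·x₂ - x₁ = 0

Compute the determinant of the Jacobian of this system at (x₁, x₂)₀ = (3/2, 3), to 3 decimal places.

230.750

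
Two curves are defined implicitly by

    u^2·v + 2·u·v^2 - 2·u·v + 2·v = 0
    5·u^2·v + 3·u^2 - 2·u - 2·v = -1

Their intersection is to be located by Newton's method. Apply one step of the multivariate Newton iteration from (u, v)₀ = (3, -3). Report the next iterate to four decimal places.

(2.1945, -1.8978)

At (3, -3): F = (39.0000, -107.0000).
Jacobian J = [[2·u·v + 2·v^2 - 2·v, u^2 + 4·u·v - 2·u + 2], [10·u·v + 6·u - 2, 5·u^2 - 2]].
At the point, J = [[6.0000, -31.0000], [-74.0000, 43.0000]] (det J = -2036.0000).
Solving J·Δ = −F gives Δ = (-0.8055, 1.1022).
Then the next iterate is (u, v)₁ = (2.1945, -1.8978).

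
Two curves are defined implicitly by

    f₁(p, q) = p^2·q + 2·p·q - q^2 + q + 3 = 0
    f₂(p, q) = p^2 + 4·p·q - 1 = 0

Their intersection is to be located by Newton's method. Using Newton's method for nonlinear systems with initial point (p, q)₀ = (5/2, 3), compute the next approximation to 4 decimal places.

At (5/2, 3): F = (30.7500, 35.2500).
Jacobian J = [[2·p·q + 2·q, p^2 + 2·p - 2·q + 1], [2·p + 4·q, 4·p]].
At the point, J = [[21.0000, 6.2500], [17.0000, 10.0000]] (det J = 103.7500).
Solving J·Δ = −F gives Δ = (-0.8404, -2.0964).
Then the next iterate is (p, q)₁ = (1.6596, 0.9036).

(1.6596, 0.9036)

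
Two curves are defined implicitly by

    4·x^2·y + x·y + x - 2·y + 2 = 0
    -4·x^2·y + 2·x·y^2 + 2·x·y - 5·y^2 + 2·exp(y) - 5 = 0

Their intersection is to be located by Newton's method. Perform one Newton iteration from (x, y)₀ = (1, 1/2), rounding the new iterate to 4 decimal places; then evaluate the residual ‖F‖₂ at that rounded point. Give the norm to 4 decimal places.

105.5882

At (1, 1/2): F = (4.5000, -3.452557).
Jacobian J = [[8·x·y + y + 1, 4·x^2 + x - 2], [-8·x·y + 2·y^2 + 2·y, -4·x^2 + 4·x·y + 2·x - 10·y + 2·exp(y)]].
At the point, J = [[5.5000, 3.0000], [-2.5000, -1.702557]] (det J = -1.864066).
Solving J·Δ = −F gives Δ = (1.4464, -4.1517).
Then the next iterate is (x, y)₁ = (2.4464, -3.6517).
Re-evaluating at (2.4464, -3.6517): F = (-84.603561, 63.175196), so ‖F‖₂ = 105.5882.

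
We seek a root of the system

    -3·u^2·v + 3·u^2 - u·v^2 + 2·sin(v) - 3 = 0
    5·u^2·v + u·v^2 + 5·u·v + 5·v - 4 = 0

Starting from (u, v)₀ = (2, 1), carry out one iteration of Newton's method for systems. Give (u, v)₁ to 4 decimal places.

(0.9597, 0.8474)

At (2, 1): F = (-3.317058, 33.0000).
Jacobian J = [[-6·u·v + 6·u - v^2, -3·u^2 - 2·u·v + 2·cos(v)], [10·u·v + v^2 + 5·v, 5·u^2 + 2·u·v + 5·u + 5]].
At the point, J = [[-1.0000, -14.919395], [26.0000, 39.0000]] (det J = 348.904280).
Solving J·Δ = −F gives Δ = (-1.0403, -0.1526).
Then the next iterate is (u, v)₁ = (0.9597, 0.8474).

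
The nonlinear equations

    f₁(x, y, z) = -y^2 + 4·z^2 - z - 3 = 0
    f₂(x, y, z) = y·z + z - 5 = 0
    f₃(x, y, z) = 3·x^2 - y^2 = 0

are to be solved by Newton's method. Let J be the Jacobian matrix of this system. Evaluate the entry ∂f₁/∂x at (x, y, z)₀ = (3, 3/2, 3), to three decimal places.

0.000

∂f₁/∂x = 0.
At (3, 3/2, 3) this is 0.000.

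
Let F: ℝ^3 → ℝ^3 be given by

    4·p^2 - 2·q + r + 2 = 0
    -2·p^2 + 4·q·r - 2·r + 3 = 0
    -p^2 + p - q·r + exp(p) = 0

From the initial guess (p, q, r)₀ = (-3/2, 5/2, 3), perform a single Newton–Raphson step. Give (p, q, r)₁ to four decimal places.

At (-3/2, 5/2, 3): F = (9.0000, 22.5000, -11.026870).
Jacobian J = [[8·p, -2, 1], [-4·p, 4·r, 4·q - 2], [-2·p + exp(p) + 1, -r, -q]].
At the point, J = [[-12.0000, -2.0000, 1.0000], [6.0000, 12.0000, 8.0000], [4.223130, -3.0000, -2.5000]] (det J = -94.247644).
Solving J·Δ = −F gives Δ = (0.7931, -1.1215, -1.7252).
Then the next iterate is (p, q, r)₁ = (-0.7069, 1.3785, 1.2748).

(-0.7069, 1.3785, 1.2748)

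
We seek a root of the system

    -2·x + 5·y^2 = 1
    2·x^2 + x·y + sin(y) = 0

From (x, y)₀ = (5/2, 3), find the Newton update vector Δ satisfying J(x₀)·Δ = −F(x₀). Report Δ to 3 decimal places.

(-1.388, -1.393)

At (5/2, 3): F = (39.000, 20.14112).
Jacobian J = [[-2, 10·y], [4·x + y, x + cos(y)]].
At the point, J = [[-2.000, 30.000], [13.000, 1.51001]] (det J = -393.02002).
Solving J·Δ = −F gives Δ = (-1.388, -1.393).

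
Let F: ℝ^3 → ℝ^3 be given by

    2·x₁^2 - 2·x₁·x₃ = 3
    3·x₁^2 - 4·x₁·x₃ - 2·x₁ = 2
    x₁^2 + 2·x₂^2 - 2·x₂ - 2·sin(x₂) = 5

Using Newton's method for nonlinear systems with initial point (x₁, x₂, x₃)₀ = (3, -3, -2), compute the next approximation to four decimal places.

(1.6250, -1.3334, -1.1667)

At (3, -3, -2): F = (27.0000, 43.0000, 28.282240).
Jacobian J = [[4·x₁ - 2·x₃, 0, -2·x₁], [6·x₁ - 4·x₃ - 2, 0, -4·x₁], [2·x₁, 4·x₂ - 2·cos(x₂) - 2, 0]].
At the point, J = [[16.0000, 0.0000, -6.0000], [24.0000, 0.0000, -12.0000], [6.0000, -12.020015, 0.0000]] (det J = -576.960720).
Solving J·Δ = −F gives Δ = (-1.3750, 1.6666, 0.8333).
Then the next iterate is (x₁, x₂, x₃)₁ = (1.6250, -1.3334, -1.1667).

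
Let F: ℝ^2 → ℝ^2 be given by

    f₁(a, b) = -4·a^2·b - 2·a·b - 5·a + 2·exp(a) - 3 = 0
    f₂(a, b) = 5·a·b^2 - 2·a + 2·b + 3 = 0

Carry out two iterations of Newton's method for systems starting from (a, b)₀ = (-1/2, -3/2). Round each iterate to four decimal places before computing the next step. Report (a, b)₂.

At (-1/2, -3/2): F = (0.713061, -4.6250).
Jacobian J = [[-8·a·b - 2·b + 2·exp(a) - 5, -4·a^2 - 2·a], [5·b^2 - 2, 10·a·b + 2]].
At the point, J = [[-6.786939, 0.0000], [9.2500, 9.5000]] (det J = -64.475917).
Solving J·Δ = −F gives Δ = (0.1051, 0.3845).
Then the next iterate is (a, b)₁ = (-0.3949, -1.1155).
Round to (-0.3949, -1.1155) and repeat: F = (0.136804, -0.898150), J = [[-4.945593, 0.166016], [4.221701, 6.405110]].
Δ = (0.0317, 0.1194), so (a, b)₂ = (-0.3632, -0.9961).

(-0.3632, -0.9961)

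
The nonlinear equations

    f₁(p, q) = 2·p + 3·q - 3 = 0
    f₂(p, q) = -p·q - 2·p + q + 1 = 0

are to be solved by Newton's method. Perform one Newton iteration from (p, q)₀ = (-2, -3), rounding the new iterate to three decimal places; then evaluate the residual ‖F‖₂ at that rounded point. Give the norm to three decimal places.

At (-2, -3): F = (-16.000, -4.000).
Jacobian J = [[2, 3], [-q - 2, -p + 1]].
At the point, J = [[2.000, 3.000], [1.000, 3.000]] (det J = 3.000).
Solving J·Δ = −F gives Δ = (12.000, -2.667).
Then the next iterate is (p, q)₁ = (10.000, -5.667).
Re-evaluating at (10.000, -5.667): F = (-0.001, 32.003), so ‖F‖₂ = 32.003.

32.003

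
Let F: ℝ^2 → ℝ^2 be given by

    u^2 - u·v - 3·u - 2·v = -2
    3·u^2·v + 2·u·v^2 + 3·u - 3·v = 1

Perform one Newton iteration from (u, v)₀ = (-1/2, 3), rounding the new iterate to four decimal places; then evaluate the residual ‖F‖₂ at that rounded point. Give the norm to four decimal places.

5.7297

At (-1/2, 3): F = (-0.7500, -18.2500).
Jacobian J = [[2·u - v - 3, -u - 2], [6·u·v + 2·v^2 + 3, 3·u^2 + 4·u·v - 3]].
At the point, J = [[-7.0000, -1.5000], [12.0000, -8.2500]] (det J = 75.7500).
Solving J·Δ = −F gives Δ = (0.2797, -1.8053).
Then the next iterate is (u, v)₁ = (-0.2203, 1.1947).
Re-evaluating at (-0.2203, 1.1947): F = (0.583224, -5.699928), so ‖F‖₂ = 5.7297.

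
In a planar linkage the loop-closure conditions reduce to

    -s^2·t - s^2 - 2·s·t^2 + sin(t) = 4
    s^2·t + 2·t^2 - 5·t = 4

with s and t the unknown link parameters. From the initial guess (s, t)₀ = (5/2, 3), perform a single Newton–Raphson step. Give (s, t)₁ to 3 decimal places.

(8.264, -4.865)

At (5/2, 3): F = (-73.85888, 17.750).
Jacobian J = [[-2·s·t - 2·s - 2·t^2, -s^2 - 4·s·t + cos(t)], [2·s·t, s^2 + 4·t - 5]].
At the point, J = [[-38.000, -37.23999], [15.000, 13.250]] (det J = 55.09989).
Solving J·Δ = −F gives Δ = (5.764, -7.865).
Then the next iterate is (s, t)₁ = (8.264, -4.865).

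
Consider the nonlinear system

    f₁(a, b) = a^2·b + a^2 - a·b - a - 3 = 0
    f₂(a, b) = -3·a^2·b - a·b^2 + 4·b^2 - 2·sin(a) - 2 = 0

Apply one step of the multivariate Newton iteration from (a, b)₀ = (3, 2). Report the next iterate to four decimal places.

(2.7321, 0.1696)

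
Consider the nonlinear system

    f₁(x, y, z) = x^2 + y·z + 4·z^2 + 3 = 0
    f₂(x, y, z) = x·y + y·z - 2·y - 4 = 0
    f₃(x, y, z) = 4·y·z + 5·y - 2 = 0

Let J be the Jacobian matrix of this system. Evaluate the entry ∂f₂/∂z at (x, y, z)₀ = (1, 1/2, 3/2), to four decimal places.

∂f₂/∂z = y.
At (1, 1/2, 3/2) this is 0.5000.

0.5000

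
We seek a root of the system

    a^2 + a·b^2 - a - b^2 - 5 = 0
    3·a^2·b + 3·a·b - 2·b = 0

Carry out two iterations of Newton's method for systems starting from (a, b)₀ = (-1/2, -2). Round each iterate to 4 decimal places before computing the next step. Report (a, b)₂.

At (-1/2, -2): F = (-10.2500, 5.5000).
Jacobian J = [[2·a + b^2 - 1, 2·a·b - 2·b], [6·a·b + 3·b, 3·a^2 + 3·a - 2]].
At the point, J = [[2.0000, 6.0000], [0.0000, -2.7500]] (det J = -5.5000).
Solving J·Δ = −F gives Δ = (-0.8750, 2.0000).
Then the next iterate is (a, b)₁ = (-1.3750, 0.0000).
Round to (-1.3750, 0.0000) and repeat: F = (-1.734375, 0.0000), J = [[-3.7500, 0.0000], [0.0000, -0.453125]].
Δ = (-0.4625, 0.0000), so (a, b)₂ = (-1.8375, 0.0000).

(-1.8375, 0.0000)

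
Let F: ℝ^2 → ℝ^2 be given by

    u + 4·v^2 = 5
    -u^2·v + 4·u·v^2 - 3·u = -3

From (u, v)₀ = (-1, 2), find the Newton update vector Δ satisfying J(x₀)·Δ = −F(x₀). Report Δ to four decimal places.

(0.0761, -0.6298)

At (-1, 2): F = (10.0000, -12.0000).
Jacobian J = [[1, 8·v], [-2·u·v + 4·v^2 - 3, -u^2 + 8·u·v]].
At the point, J = [[1.0000, 16.0000], [17.0000, -17.0000]] (det J = -289.0000).
Solving J·Δ = −F gives Δ = (0.0761, -0.6298).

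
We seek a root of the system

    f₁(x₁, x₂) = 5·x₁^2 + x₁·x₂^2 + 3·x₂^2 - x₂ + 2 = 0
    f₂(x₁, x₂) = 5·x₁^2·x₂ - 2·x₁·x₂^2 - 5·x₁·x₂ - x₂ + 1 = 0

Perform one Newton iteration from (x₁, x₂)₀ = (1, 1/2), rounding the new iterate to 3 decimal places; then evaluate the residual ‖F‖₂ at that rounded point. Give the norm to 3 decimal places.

At (1, 1/2): F = (7.500, 0.000).
Jacobian J = [[10·x₁ + x₂^2, 2·x₁·x₂ + 6·x₂ - 1], [10·x₁·x₂ - 2·x₂^2 - 5·x₂, 5·x₁^2 - 4·x₁·x₂ - 5·x₁ - 1]].
At the point, J = [[10.250, 3.000], [2.000, -3.000]] (det J = -36.750).
Solving J·Δ = −F gives Δ = (-0.612, -0.408).
Then the next iterate is (x₁, x₂)₁ = (0.388, 0.092).
Re-evaluating at (0.388, 0.092): F = (2.68940, 0.79220), so ‖F‖₂ = 2.804.

2.804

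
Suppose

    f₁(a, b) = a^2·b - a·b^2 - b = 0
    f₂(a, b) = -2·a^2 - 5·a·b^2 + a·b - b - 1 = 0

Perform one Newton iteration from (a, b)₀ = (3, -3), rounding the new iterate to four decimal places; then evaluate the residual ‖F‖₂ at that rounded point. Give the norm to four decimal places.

49.6956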